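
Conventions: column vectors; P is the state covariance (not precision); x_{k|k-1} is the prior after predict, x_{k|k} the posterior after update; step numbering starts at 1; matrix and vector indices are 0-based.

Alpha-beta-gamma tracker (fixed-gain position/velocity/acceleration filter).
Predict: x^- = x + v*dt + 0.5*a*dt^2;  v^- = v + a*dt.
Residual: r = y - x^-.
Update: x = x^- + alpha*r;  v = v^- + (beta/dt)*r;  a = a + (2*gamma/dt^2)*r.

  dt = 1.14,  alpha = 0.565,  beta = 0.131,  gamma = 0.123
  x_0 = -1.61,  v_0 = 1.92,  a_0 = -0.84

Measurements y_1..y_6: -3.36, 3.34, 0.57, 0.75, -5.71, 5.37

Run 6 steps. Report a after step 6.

step 1: x_pred=0.0330  r=-3.3930  x^+=-1.8841  v^+=0.5725  a^+=-1.4823
step 2: x_pred=-2.1946  r=5.5346  x^+=0.9325  v^+=-0.4813  a^+=-0.4346
step 3: x_pred=0.1014  r=0.4686  x^+=0.3662  v^+=-0.9229  a^+=-0.3459
step 4: x_pred=-0.9107  r=1.6607  x^+=0.0276  v^+=-1.1264  a^+=-0.0316
step 5: x_pred=-1.2770  r=-4.4330  x^+=-3.7817  v^+=-1.6718  a^+=-0.8707
step 6: x_pred=-6.2533  r=11.6233  x^+=0.3139  v^+=-1.3287  a^+=1.3295

a_post = 1.3295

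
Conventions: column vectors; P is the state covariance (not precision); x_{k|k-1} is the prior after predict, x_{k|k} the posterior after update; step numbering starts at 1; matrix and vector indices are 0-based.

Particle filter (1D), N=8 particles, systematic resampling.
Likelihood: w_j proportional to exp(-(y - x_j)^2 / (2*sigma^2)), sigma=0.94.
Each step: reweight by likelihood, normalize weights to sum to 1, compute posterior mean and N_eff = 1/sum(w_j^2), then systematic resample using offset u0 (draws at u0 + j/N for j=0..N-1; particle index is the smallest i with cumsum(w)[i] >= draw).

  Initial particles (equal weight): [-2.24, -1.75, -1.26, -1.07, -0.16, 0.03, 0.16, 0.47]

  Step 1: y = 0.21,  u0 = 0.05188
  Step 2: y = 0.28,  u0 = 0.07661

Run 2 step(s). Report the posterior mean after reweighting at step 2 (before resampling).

post_mean = 0.0443

step 1: w=[0.0071, 0.0242, 0.0626, 0.0841, 0.1967, 0.2086, 0.2122, 0.2045]  mean=-0.1222  Neff=5.5341  idx=[2, 3, 4, 5, 5, 6, 7, 7]
step 2: w=[0.0409, 0.0557, 0.1401, 0.1509, 0.1509, 0.1551, 0.1532, 0.1532]  mean=0.0443  Neff=7.0951  idx=[1, 2, 3, 4, 5, 6, 6, 7]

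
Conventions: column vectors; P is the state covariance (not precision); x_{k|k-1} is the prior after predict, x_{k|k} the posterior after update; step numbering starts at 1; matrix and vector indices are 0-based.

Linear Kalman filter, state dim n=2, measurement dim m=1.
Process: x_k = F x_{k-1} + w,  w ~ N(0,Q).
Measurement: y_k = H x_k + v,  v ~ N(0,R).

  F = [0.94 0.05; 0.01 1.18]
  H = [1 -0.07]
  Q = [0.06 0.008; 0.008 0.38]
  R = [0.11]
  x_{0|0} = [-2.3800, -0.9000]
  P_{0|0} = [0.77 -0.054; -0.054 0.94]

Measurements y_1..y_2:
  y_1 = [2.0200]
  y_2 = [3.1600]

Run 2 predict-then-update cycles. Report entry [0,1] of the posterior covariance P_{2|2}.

P_post[0,1] = 0.2036

step 1: x^-=[-2.2822, -1.0858]  P^-=[0.7376 0.0108; 0.0108 1.6877]  S=[0.8544]  K=[0.8625; -0.1257]  nu=[4.2262]  x^+=[1.3627, -1.6168]  P^+=[0.1021 0.1034; 0.1034 1.6742]
step 2: x^-=[1.2001, -1.8943]  P^-=[0.1641 0.2224; 0.2224 2.7136]  S=[0.2563]  K=[0.5797; 0.1268]  nu=[1.8273]  x^+=[2.2593, -1.6626]  P^+=[0.0780 0.2036; 0.2036 2.7094]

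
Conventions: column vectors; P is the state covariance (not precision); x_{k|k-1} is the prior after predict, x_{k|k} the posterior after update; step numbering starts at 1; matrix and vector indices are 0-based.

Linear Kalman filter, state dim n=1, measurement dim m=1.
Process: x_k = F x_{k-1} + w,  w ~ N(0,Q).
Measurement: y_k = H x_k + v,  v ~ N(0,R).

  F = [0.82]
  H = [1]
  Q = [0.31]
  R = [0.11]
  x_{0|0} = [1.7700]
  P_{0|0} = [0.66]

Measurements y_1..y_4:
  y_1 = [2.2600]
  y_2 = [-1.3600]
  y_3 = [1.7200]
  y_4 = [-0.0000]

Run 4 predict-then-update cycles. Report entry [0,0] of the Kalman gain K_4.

step 1: x^-=[1.4514]  P^-=[0.7538]  S=[0.8638]  K=[0.8727]  nu=[0.8086]  x^+=[2.1570]  P^+=[0.0960]
step 2: x^-=[1.7688]  P^-=[0.3745]  S=[0.4845]  K=[0.7730]  nu=[-3.1288]  x^+=[-0.6497]  P^+=[0.0850]
step 3: x^-=[-0.5328]  P^-=[0.3672]  S=[0.4772]  K=[0.7695]  nu=[2.2528]  x^+=[1.2007]  P^+=[0.0846]
step 4: x^-=[0.9846]  P^-=[0.3669]  S=[0.4769]  K=[0.7694]  nu=[-0.9846]  x^+=[0.2271]  P^+=[0.0846]

K[0,0] = 0.7694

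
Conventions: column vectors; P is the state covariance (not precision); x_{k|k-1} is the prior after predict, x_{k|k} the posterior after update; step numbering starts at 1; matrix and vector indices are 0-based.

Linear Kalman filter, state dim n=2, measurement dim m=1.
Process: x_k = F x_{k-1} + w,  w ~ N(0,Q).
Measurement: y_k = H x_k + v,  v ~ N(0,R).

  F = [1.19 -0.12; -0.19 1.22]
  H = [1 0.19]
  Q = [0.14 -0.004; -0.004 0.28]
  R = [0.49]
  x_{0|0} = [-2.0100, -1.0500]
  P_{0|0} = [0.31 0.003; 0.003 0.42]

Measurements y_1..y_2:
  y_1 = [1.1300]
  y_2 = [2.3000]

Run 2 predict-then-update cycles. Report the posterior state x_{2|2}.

step 1: x^-=[-2.2659, -0.8991]  P^-=[0.5842 -0.1312; -0.1312 0.9149]  S=[1.0574]  K=[0.5289; 0.0404]  nu=[3.5667]  x^+=[-0.3794, -0.7551]  P^+=[0.2884 -0.1537; -0.1537 0.9132]
step 2: x^-=[-0.3609, -0.8492]  P^-=[0.6054 -0.4296; -0.4296 1.7209]  S=[0.9943]  K=[0.5268; -0.1032]  nu=[2.8222]  x^+=[1.1259, -1.1404]  P^+=[0.3295 -0.3755; -0.3755 1.7103]

x_post = [1.1259, -1.1404]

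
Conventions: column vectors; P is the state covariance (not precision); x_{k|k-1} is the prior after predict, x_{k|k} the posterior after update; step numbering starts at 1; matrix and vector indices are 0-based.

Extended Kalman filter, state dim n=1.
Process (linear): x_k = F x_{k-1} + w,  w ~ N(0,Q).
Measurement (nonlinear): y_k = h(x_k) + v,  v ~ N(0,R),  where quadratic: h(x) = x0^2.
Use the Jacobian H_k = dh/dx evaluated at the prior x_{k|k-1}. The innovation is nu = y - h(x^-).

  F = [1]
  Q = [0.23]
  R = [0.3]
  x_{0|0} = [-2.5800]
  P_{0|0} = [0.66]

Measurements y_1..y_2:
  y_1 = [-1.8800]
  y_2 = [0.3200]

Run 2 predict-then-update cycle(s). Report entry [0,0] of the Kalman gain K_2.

step 1: x^-=[-2.5800]  P^-=[0.8900]  H_jac=[-5.1600]  S=[23.9968]  K=[-0.1914]  nu=[-8.5364]  x^+=[-0.9463]  P^+=[0.0111]
step 2: x^-=[-0.9463]  P^-=[0.2411]  H_jac=[-1.8927]  S=[1.1638]  K=[-0.3922]  nu=[-0.5756]  x^+=[-0.7206]  P^+=[0.0622]

K[0,0] = -0.3922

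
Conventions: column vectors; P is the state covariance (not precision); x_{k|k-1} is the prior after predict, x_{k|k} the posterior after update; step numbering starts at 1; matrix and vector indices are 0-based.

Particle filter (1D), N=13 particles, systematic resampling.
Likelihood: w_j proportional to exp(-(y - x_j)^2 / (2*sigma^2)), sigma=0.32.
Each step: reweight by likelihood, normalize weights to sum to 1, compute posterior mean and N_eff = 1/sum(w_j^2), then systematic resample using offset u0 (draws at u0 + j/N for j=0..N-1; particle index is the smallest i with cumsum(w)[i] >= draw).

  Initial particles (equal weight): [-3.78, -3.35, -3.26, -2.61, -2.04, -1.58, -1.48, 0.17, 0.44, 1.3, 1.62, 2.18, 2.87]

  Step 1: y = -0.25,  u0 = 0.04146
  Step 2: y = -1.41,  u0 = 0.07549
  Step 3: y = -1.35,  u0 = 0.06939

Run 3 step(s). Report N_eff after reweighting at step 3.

N_eff = 12.0253

step 1: w=[0.0000, 0.0000, 0.0000, 0.0000, 0.0000, 0.0003, 0.0012, 0.8108, 0.1877, 0.0000, 0.0000, 0.0000, 0.0000]  mean=0.2181  Neff=1.4438  idx=[7, 7, 7, 7, 7, 7, 7, 7, 7, 7, 7, 8, 8]
step 2: w=[0.0907, 0.0907, 0.0907, 0.0907, 0.0907, 0.0907, 0.0907, 0.0907, 0.0907, 0.0907, 0.0907, 0.0010, 0.0010]  mean=0.1705  Neff=11.0433  idx=[0, 1, 2, 3, 4, 5, 5, 6, 7, 8, 9, 10, 11]
step 3: w=[0.0832, 0.0832, 0.0832, 0.0832, 0.0832, 0.0832, 0.0832, 0.0832, 0.0832, 0.0832, 0.0832, 0.0832, 0.0011]  mean=0.1703  Neff=12.0253  idx=[0, 1, 2, 3, 4, 5, 6, 7, 8, 9, 10, 10, 11]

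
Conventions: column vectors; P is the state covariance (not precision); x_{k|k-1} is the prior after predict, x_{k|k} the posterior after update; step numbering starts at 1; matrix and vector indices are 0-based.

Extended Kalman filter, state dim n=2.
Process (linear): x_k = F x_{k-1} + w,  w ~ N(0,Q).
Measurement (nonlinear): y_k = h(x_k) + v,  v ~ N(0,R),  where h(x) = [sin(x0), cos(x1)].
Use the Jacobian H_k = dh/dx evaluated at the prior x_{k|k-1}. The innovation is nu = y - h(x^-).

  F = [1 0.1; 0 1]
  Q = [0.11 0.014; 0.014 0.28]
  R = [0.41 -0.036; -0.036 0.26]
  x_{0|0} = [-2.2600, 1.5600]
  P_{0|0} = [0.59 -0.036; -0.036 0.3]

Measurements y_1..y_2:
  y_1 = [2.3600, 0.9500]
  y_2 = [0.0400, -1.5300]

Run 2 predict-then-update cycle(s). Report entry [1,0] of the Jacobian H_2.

H_jac[1,0] = 0.0000

step 1: x^-=[-2.1040, 1.5600]  P^-=[0.6958 0.0080; 0.0080 0.5800]  H_jac=[-0.5083 0.0000; 0.0000 -0.9999]  S=[0.5898 -0.0319; -0.0319 0.8399]  K=[-0.6014 -0.0324; -0.0444 -0.6922]  nu=[3.2212, 0.9392]  x^+=[-4.0717, 0.7670]  P^+=[0.4828 -0.0132; -0.0132 0.1784]
step 2: x^-=[-3.9950, 0.7670]  P^-=[0.5920 0.0186; 0.0186 0.4584]  H_jac=[-0.6574 0.0000; 0.0000 -0.6940]  S=[0.6658 -0.0275; -0.0275 0.4807]  K=[-0.5870 -0.0604; -0.0458 -0.6643]  nu=[-0.7136, -2.2500]  x^+=[-3.4402, 2.2943]  P^+=[0.3628 -0.0078; -0.0078 0.2465]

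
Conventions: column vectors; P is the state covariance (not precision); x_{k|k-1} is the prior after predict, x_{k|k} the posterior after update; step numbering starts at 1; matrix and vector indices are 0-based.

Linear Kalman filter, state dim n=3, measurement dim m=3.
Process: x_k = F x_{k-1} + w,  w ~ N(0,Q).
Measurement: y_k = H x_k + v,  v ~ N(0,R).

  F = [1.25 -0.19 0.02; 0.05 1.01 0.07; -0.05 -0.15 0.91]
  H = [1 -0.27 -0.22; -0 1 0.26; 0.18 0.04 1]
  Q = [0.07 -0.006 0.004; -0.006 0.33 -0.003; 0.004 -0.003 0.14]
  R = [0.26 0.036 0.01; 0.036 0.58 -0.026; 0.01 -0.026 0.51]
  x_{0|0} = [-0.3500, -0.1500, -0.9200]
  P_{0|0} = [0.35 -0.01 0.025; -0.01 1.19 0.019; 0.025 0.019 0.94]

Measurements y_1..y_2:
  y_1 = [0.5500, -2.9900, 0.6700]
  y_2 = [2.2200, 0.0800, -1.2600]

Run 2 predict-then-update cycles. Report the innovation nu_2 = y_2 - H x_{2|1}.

step 1: x^-=[-0.4274, -0.2334, -0.7972]  P^-=[0.6661 -0.2214 0.0600; -0.2214 1.5513 -0.1054; 0.0600 -0.1054 0.9385]  S=[1.1652 -0.6117 -0.0044; -0.6117 2.1399 0.1365; -0.0044 0.1365 1.4825]  K=[0.6564 0.0845 0.1095; -0.1791 0.6685 -0.1182; -0.1014 -0.0049 0.6376]  nu=[0.7390, -2.5493, 1.5535]  x^+=[0.0125, -2.2535, 0.1308]  P^+=[0.1970 0.0640 0.0222; 0.0640 0.4123 -0.1075; 0.0222 -0.1075 0.3246]
step 2: x^-=[0.4464, -2.2663, 0.4565]  P^-=[0.3643 0.0091 0.0421; 0.0091 0.7441 -0.1457; 0.0421 -0.1457 0.4468]  S=[0.6594 -0.1282 0.0502; -0.1282 1.2785 -0.0237; 0.0502 -0.0237 0.9735]  K=[0.5421 0.0716 0.0848; -0.1304 0.5375 -0.0976; -0.0650 -0.0210 0.4637]  nu=[1.2622, 2.2276, -1.7062]  x^+=[1.1454, -1.0670, -0.4634]  P^+=[0.1626 0.0548 0.0153; 0.0548 0.3325 -0.0882; 0.0153 -0.0882 0.2371]

innov = [1.2622, 2.2276, -1.7062]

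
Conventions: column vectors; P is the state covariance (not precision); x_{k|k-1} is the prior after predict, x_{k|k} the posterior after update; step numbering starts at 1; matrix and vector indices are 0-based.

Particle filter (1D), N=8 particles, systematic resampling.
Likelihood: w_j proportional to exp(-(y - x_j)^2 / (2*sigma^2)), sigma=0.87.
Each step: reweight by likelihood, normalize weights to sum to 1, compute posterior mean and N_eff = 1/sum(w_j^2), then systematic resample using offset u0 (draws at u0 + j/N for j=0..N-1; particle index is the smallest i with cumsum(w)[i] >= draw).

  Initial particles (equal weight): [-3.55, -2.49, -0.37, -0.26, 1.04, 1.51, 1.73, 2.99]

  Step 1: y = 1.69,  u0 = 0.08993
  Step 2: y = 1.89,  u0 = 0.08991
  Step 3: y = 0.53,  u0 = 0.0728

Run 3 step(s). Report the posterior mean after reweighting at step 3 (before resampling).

post_mean = 1.4785

step 1: w=[0.0000, 0.0000, 0.0189, 0.0253, 0.2361, 0.3056, 0.3118, 0.1022]  mean=1.5385  Neff=3.8787  idx=[4, 4, 5, 5, 6, 6, 6, 7]
step 2: w=[0.0961, 0.0961, 0.1408, 0.1408, 0.1522, 0.1522, 0.1522, 0.0696]  mean=1.6232  Neff=7.5493  idx=[0, 2, 3, 3, 4, 5, 6, 7]
step 3: w=[0.2333, 0.1469, 0.1469, 0.1469, 0.1070, 0.1070, 0.1070, 0.0051]  mean=1.4785  Neff=6.5141  idx=[0, 0, 1, 2, 3, 4, 5, 6]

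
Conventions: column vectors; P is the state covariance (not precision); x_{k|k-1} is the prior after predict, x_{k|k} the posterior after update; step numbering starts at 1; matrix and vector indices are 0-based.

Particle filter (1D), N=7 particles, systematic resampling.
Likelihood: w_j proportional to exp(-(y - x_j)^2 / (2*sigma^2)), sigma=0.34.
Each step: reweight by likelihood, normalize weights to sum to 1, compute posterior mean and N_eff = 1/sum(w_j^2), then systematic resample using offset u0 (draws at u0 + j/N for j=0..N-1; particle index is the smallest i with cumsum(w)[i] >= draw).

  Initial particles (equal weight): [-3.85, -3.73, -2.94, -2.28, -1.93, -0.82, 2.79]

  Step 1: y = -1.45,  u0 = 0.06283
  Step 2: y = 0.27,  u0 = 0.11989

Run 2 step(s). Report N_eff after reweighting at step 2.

N_eff = 2.0000

step 1: w=[0.0000, 0.0000, 0.0001, 0.0847, 0.6156, 0.2996, 0.0000]  mean=-1.6272  Neff=2.1014  idx=[3, 4, 4, 4, 4, 5, 5]
step 2: w=[0.0000, 0.0000, 0.0000, 0.0000, 0.0000, 0.5000, 0.5000]  mean=-0.8200  Neff=2.0000  idx=[5, 5, 5, 6, 6, 6, 6]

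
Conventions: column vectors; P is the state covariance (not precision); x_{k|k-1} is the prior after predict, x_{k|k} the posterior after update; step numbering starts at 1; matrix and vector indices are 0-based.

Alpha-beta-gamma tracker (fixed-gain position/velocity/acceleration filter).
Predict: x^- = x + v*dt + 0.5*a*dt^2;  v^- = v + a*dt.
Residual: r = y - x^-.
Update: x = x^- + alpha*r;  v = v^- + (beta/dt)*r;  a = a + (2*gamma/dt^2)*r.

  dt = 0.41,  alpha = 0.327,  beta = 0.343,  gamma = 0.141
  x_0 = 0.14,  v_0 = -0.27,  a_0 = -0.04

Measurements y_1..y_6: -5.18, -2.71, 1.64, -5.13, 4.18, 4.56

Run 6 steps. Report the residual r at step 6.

step 1: x_pred=0.0259  r=-5.2059  x^+=-1.6764  v^+=-4.6416  a^+=-8.7733
step 2: x_pred=-4.3169  r=1.6069  x^+=-3.7914  v^+=-6.8944  a^+=-6.0777
step 3: x_pred=-7.1290  r=8.7690  x^+=-4.2615  v^+=-2.0503  a^+=8.6329
step 4: x_pred=-4.3765  r=-0.7535  x^+=-4.6229  v^+=0.8588  a^+=7.3689
step 5: x_pred=-3.6514  r=7.8314  x^+=-1.0906  v^+=10.4317  a^+=20.5067
step 6: x_pred=4.9100  r=-0.3500  x^+=4.7956  v^+=18.5466  a^+=19.9194

resid = -0.3500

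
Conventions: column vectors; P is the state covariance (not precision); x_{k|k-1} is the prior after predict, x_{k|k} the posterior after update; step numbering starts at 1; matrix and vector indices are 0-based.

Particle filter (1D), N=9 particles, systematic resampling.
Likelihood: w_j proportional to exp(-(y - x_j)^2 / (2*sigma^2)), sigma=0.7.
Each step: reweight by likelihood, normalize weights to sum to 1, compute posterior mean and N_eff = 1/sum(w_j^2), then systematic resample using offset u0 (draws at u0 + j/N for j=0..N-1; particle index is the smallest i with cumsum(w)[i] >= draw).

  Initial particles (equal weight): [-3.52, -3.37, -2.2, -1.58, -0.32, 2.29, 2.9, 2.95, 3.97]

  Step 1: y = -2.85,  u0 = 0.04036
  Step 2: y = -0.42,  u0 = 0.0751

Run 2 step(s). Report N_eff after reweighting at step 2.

N_eff = 1.6459

step 1: w=[0.2829, 0.3395, 0.2907, 0.0863, 0.0007, 0.0000, 0.0000, 0.0000, 0.0000]  mean=-2.9159  Neff=3.4816  idx=[0, 0, 0, 1, 1, 1, 2, 2, 3]
step 2: w=[0.0002, 0.0002, 0.0002, 0.0004, 0.0004, 0.0004, 0.1185, 0.1185, 0.7612]  mean=-1.7302  Neff=1.6459  idx=[6, 7, 8, 8, 8, 8, 8, 8, 8]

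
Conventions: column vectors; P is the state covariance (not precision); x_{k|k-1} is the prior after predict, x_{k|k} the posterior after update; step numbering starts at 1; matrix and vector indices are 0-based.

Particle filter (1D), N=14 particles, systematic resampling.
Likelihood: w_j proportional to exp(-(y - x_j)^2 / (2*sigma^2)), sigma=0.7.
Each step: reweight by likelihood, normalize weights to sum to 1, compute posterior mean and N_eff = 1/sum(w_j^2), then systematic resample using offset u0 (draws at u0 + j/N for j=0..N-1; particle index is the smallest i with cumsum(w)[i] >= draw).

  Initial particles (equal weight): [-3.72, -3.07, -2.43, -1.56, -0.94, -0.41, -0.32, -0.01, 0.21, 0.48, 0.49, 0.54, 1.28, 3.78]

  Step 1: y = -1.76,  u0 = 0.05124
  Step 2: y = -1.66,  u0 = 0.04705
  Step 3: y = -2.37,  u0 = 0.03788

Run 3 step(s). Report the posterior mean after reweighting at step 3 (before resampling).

step 1: w=[0.0075, 0.0656, 0.2391, 0.3630, 0.1904, 0.0589, 0.0456, 0.0166, 0.0072, 0.0023, 0.0022, 0.0017, 0.0000, 0.0000]  mean=-1.5899  Neff=4.2480  idx=[1, 2, 2, 2, 3, 3, 3, 3, 3, 4, 4, 4, 5, 7]
step 2: w=[0.0150, 0.0624, 0.0624, 0.0624, 0.1131, 0.1131, 0.1131, 0.1131, 0.1131, 0.0673, 0.0673, 0.0673, 0.0232, 0.0071]  mean=-1.5826  Neff=11.1046  idx=[1, 2, 3, 4, 5, 5, 6, 7, 7, 8, 8, 9, 11, 12]
step 3: w=[0.1355, 0.1355, 0.1355, 0.0696, 0.0696, 0.0696, 0.0696, 0.0696, 0.0696, 0.0696, 0.0696, 0.0169, 0.0169, 0.0027]  mean=-1.8896  Neff=10.5880  idx=[0, 0, 1, 1, 2, 2, 3, 4, 5, 6, 7, 8, 10, 11]

post_mean = -1.8896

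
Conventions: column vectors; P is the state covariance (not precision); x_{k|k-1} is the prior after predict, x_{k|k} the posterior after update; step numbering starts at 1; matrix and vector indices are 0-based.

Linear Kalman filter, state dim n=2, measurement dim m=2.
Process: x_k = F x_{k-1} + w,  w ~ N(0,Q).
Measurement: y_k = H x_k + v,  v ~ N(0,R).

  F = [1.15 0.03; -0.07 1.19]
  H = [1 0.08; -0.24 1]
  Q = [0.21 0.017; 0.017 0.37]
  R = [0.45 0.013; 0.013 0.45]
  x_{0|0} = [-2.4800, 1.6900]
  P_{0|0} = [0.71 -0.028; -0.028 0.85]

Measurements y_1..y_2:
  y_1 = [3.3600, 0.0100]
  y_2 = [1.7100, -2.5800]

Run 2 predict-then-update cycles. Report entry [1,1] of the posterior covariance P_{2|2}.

step 1: x^-=[-2.8013, 2.1847]  P^-=[1.1478 -0.0481; -0.0481 1.5818]  S=[1.6002 -0.1831; -0.1831 2.1210]  K=[0.7044 -0.0917; 0.1363 0.7630]  nu=[5.9865, -2.8470]  x^+=[1.6766, 0.8286]  P^+=[0.3123 0.0428; 0.0428 0.3554]
step 2: x^-=[1.9530, 0.8687]  P^-=[0.6264 0.0631; 0.0631 0.8677]  S=[1.0920 -0.0060; -0.0060 1.3235]  K=[0.5779 -0.0633; 0.1249 0.6447]  nu=[-0.3125, -2.9799]  x^+=[1.9610, -1.0916]  P^+=[0.2560 0.0405; 0.0405 0.3015]

P_post[1,1] = 0.3015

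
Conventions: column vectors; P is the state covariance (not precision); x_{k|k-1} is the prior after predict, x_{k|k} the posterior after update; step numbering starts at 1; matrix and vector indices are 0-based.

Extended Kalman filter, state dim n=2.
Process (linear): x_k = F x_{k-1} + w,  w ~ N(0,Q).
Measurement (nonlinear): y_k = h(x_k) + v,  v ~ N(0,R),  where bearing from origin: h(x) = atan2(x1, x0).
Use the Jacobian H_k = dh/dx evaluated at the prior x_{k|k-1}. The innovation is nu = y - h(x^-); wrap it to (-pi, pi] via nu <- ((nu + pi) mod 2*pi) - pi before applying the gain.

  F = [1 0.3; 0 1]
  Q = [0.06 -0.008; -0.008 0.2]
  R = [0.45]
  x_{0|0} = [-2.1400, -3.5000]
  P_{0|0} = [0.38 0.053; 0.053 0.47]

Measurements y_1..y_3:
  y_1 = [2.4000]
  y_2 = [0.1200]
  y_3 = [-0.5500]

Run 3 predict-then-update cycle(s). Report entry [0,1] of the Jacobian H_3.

step 1: x^-=[-3.1900, -3.5000]  P^-=[0.5141 0.1860; 0.1860 0.6700]  H_jac=[0.1561 -0.1422]  S=[0.4678]  K=[0.1150; -0.1417]  nu=[-1.5733]  x^+=[-3.3709, -3.2771]  P^+=[0.5079 0.1936; 0.1936 0.6606]
step 2: x^-=[-4.3540, -3.2771]  P^-=[0.7435 0.3838; 0.3838 0.8606]  H_jac=[0.1104 -0.1466]  S=[0.4651]  K=[0.0554; -0.1802]  nu=[2.6164]  x^+=[-4.2090, -3.7486]  P^+=[0.7421 0.3884; 0.3884 0.8455]
step 3: x^-=[-5.3336, -3.7486]  P^-=[1.1113 0.6341; 0.6341 1.0455]  H_jac=[0.0882 -0.1255]  S=[0.4611]  K=[0.0400; -0.1633]  nu=[1.9790]  x^+=[-5.2544, -4.0717]  P^+=[1.1105 0.6371; 0.6371 1.0332]

H_jac[0,1] = -0.1255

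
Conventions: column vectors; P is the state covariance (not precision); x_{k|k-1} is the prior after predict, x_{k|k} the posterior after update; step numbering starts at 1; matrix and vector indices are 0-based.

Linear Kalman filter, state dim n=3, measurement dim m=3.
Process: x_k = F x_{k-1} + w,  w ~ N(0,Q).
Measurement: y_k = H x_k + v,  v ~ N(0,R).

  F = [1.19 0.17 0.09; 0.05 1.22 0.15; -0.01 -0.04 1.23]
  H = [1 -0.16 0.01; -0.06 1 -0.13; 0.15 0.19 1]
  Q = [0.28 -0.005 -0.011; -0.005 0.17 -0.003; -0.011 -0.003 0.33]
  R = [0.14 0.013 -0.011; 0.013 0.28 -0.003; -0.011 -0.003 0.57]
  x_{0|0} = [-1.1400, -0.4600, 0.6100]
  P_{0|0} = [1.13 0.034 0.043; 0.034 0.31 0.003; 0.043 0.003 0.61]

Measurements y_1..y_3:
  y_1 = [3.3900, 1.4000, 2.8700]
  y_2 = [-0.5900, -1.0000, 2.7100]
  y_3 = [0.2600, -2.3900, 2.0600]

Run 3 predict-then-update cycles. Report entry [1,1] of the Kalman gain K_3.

step 1: x^-=[-1.3799, -0.5267, 0.7801]  P^-=[1.9172 0.1927 0.1028; 0.1927 0.6538 0.1004; 0.1028 0.1004 1.2522]  S=[2.0141 -0.0241 0.3883; -0.0241 0.9143 0.0577; 0.3883 0.0577 1.9689]  K=[0.9323 0.0930 0.0303; 0.0327 0.6826 0.1023; -0.0819 -0.1196 0.6732]  nu=[4.6778, 1.9453, 2.3970]  x^+=[3.2349, 1.1993, 1.7778]  P^+=[0.1386 0.0435 -0.0223; 0.0435 0.1955 0.0123; -0.0223 0.0123 0.3860]
step 2: x^-=[4.2134, 1.8916, 2.1064]  P^-=[0.4982 0.1100 -0.0035; 0.1100 0.4794 0.0750; -0.0035 0.0750 0.9136]  S=[0.6150 0.0191 0.0612; 0.0191 0.7439 0.0535; 0.0612 0.0535 1.5459]  K=[0.7761 0.0866 0.0259; 0.0268 0.6149 0.0958; -0.0675 -0.1004 0.6060]  nu=[-4.5218, -2.3649, -0.3878]  x^+=[0.4893, 0.2789, 2.4143]  P^+=[0.1159 0.0388 -0.0188; 0.0388 0.1763 0.0131; -0.0188 0.0131 0.3468]
step 3: x^-=[0.8469, 0.7269, 2.9536]  P^-=[0.4641 0.0981 -0.0019; 0.0981 0.4497 0.0703; -0.0019 0.0703 0.8542]  S=[0.5840 0.0135 0.0568; 0.0135 0.7157 0.0495; 0.0568 0.0495 1.4826]  K=[0.7633 0.0822 0.0263; 0.0229 0.6004 0.0940; -0.0630 -0.0965 0.5906]  nu=[-0.5002, -2.6821, -1.1587]  x^+=[0.2142, -1.0038, 2.5595]  P^+=[0.1138 0.0374 -0.0178; 0.0374 0.1721 0.0132; -0.0178 0.0132 0.3378]

K[1,1] = 0.6004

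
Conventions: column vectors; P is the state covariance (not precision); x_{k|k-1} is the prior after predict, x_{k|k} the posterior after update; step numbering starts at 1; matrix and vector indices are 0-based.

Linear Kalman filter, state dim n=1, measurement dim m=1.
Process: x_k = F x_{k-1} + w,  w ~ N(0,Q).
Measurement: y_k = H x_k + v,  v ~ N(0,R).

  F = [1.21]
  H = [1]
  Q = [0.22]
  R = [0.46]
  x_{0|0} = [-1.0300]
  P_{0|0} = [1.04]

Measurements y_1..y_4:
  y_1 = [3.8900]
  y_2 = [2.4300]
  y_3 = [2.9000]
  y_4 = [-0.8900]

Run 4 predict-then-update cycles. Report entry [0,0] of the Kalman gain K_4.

step 1: x^-=[-1.2463]  P^-=[1.7427]  S=[2.2027]  K=[0.7912]  nu=[5.1363]  x^+=[2.8173]  P^+=[0.3639]
step 2: x^-=[3.4090]  P^-=[0.7528]  S=[1.2128]  K=[0.6207]  nu=[-0.9790]  x^+=[2.8013]  P^+=[0.2855]
step 3: x^-=[3.3896]  P^-=[0.6380]  S=[1.0980]  K=[0.5811]  nu=[-0.4896]  x^+=[3.1051]  P^+=[0.2673]
step 4: x^-=[3.7572]  P^-=[0.6113]  S=[1.0713]  K=[0.5706]  nu=[-4.6472]  x^+=[1.1053]  P^+=[0.2625]

K[0,0] = 0.5706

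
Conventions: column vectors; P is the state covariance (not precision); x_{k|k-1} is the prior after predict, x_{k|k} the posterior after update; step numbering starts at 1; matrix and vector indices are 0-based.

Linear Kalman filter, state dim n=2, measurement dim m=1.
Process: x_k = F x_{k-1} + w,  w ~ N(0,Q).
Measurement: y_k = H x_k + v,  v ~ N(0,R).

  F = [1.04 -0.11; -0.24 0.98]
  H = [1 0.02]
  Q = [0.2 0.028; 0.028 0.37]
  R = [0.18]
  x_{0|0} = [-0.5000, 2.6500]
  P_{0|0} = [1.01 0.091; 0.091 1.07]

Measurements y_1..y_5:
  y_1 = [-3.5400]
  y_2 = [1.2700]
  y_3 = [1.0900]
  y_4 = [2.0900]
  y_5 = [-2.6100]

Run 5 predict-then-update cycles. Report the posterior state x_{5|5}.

step 1: x^-=[-0.8115, 2.7170]  P^-=[1.2845 -0.2443; -0.2443 1.4130]  S=[1.4553]  K=[0.8793; -0.1484]  nu=[-2.7828]  x^+=[-3.2584, 3.1301]  P^+=[0.1594 -0.0543; -0.0543 1.3809]
step 2: x^-=[-3.7331, 3.8495]  P^-=[0.4015 -0.2175; -0.2175 1.7310]  S=[0.5735]  K=[0.6925; -0.3188]  nu=[4.9261]  x^+=[-0.3217, 2.2790]  P^+=[0.1265 -0.0908; -0.0908 1.6727]
step 3: x^-=[-0.5853, 2.3107]  P^-=[0.3778 -0.2789; -0.2789 2.0265]  S=[0.5475]  K=[0.6799; -0.4353]  nu=[1.6290]  x^+=[0.5224, 1.6015]  P^+=[0.1247 -0.1168; -0.1168 1.9227]
step 4: x^-=[0.3671, 1.4441]  P^-=[0.3849 -0.3325; -0.3325 2.2787]  S=[0.5525]  K=[0.6846; -0.5194]  nu=[1.6940]  x^+=[1.5268, 0.5642]  P^+=[0.1259 -0.1361; -0.1361 2.1297]
step 5: x^-=[1.5258, 0.1865]  P^-=[0.3931 -0.3753; -0.3753 2.4866]  S=[0.5591]  K=[0.6897; -0.5823]  nu=[-4.1396]  x^+=[-1.3293, 2.5969]  P^+=[0.1272 -0.1508; -0.1508 2.2970]

x_post = [-1.3293, 2.5969]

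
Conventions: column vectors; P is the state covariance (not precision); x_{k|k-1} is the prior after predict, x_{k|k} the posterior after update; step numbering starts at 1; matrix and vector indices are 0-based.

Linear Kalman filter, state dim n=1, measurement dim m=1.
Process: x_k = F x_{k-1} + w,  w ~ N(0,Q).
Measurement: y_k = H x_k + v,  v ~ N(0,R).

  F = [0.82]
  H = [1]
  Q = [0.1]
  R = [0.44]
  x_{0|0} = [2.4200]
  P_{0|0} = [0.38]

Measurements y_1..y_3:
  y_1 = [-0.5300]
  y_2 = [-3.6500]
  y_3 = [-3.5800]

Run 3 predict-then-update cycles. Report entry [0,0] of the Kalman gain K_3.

step 1: x^-=[1.9844]  P^-=[0.3555]  S=[0.7955]  K=[0.4469]  nu=[-2.5144]  x^+=[0.8607]  P^+=[0.1966]
step 2: x^-=[0.7058]  P^-=[0.2322]  S=[0.6722]  K=[0.3454]  nu=[-4.3558]  x^+=[-0.7989]  P^+=[0.1520]
step 3: x^-=[-0.6551]  P^-=[0.2022]  S=[0.6422]  K=[0.3149]  nu=[-2.9249]  x^+=[-1.5760]  P^+=[0.1385]

K[0,0] = 0.3149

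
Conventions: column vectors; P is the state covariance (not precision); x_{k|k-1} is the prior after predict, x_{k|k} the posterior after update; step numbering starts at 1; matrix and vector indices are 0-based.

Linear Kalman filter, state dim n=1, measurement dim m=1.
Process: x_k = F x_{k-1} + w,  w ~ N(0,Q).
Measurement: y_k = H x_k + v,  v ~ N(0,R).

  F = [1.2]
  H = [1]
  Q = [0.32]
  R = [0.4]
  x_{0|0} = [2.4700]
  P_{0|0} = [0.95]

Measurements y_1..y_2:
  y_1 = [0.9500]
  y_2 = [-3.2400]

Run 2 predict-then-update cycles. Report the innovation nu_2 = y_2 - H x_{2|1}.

step 1: x^-=[2.9640]  P^-=[1.6880]  S=[2.0880]  K=[0.8084]  nu=[-2.0140]  x^+=[1.3358]  P^+=[0.3234]
step 2: x^-=[1.6030]  P^-=[0.7857]  S=[1.1857]  K=[0.6626]  nu=[-4.8430]  x^+=[-1.6061]  P^+=[0.2651]

innov = [-4.8430]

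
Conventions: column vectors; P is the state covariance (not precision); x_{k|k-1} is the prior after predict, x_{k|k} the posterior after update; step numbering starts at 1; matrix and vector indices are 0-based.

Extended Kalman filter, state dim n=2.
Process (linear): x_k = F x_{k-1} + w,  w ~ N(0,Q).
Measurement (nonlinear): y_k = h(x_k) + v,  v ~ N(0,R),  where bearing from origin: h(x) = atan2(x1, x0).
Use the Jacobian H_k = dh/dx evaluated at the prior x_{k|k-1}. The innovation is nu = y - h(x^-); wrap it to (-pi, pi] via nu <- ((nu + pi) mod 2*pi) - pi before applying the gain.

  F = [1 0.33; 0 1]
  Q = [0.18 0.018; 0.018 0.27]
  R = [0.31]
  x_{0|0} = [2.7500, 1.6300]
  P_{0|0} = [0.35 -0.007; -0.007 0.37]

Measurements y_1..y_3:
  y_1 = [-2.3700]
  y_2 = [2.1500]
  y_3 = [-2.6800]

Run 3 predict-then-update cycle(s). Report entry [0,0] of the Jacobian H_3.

step 1: x^-=[3.2879, 1.6300]  P^-=[0.5657 0.1331; 0.1331 0.6400]  H_jac=[-0.1210 0.2441]  S=[0.3486]  K=[-0.1032; 0.4020]  nu=[-2.8302]  x^+=[3.5800, 0.4921]  P^+=[0.5620 0.1476; 0.1476 0.5837]
step 2: x^-=[3.7424, 0.4921]  P^-=[0.9029 0.3582; 0.3582 0.8537]  H_jac=[-0.0345 0.2627]  S=[0.3635]  K=[0.1730; 0.5829]  nu=[2.0193]  x^+=[4.0918, 1.6691]  P^+=[0.8920 0.3215; 0.3215 0.7302]
step 3: x^-=[4.6426, 1.6691]  P^-=[1.3637 0.5805; 0.5805 1.0002]  H_jac=[-0.0686 0.1907]  S=[0.3376]  K=[0.0510; 0.4472]  nu=[-3.0251]  x^+=[4.4884, 0.3163]  P^+=[1.3629 0.5728; 0.5728 0.9327]

H_jac[0,0] = -0.0686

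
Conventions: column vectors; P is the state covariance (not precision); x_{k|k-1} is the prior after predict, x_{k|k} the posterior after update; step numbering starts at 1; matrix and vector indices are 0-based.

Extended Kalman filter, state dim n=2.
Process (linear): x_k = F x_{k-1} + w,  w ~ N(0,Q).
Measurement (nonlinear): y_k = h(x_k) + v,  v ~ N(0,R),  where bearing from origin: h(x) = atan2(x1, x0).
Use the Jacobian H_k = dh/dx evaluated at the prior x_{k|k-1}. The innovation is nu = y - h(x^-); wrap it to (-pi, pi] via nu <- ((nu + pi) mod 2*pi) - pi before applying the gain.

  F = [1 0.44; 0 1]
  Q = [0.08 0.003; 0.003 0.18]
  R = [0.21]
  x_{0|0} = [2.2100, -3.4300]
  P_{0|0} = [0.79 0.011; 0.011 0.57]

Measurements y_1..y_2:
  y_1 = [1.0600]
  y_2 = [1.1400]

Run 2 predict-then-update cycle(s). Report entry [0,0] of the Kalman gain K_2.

step 1: x^-=[0.7008, -3.4300]  P^-=[0.9900 0.2648; 0.2648 0.7500]  H_jac=[0.2799 0.0572]  S=[0.2985]  K=[0.9790; 0.3920]  nu=[2.4293]  x^+=[3.0791, -2.4778]  P^+=[0.7039 0.1503; 0.1503 0.7041]
step 2: x^-=[1.9889, -2.4778]  P^-=[1.0525 0.4631; 0.4631 0.8841]  H_jac=[0.2454 0.1970]  S=[0.3525]  K=[0.9916; 0.8166]  nu=[2.0344]  x^+=[4.0063, -0.8165]  P^+=[0.7059 0.1776; 0.1776 0.6491]

K[0,0] = 0.9916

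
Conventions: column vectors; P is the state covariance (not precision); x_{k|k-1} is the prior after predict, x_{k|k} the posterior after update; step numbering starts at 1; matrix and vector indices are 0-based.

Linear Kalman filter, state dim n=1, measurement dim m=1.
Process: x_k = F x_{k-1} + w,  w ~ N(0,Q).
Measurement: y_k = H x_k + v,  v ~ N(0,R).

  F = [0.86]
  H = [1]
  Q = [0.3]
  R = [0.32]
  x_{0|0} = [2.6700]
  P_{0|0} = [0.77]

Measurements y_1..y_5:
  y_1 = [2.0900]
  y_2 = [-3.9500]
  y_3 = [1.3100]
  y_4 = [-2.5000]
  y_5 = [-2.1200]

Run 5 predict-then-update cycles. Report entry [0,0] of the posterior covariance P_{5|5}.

step 1: x^-=[2.2962]  P^-=[0.8695]  S=[1.1895]  K=[0.7310]  nu=[-0.2062]  x^+=[2.1455]  P^+=[0.2339]
step 2: x^-=[1.8451]  P^-=[0.4730]  S=[0.7930]  K=[0.5965]  nu=[-5.7951]  x^+=[-1.6115]  P^+=[0.1909]
step 3: x^-=[-1.3859]  P^-=[0.4412]  S=[0.7612]  K=[0.5796]  nu=[2.6959]  x^+=[0.1766]  P^+=[0.1855]
step 4: x^-=[0.1519]  P^-=[0.4372]  S=[0.7572]  K=[0.5774]  nu=[-2.6519]  x^+=[-1.3792]  P^+=[0.1848]
step 5: x^-=[-1.1861]  P^-=[0.4366]  S=[0.7566]  K=[0.5771]  nu=[-0.9339]  x^+=[-1.7251]  P^+=[0.1847]

P_post[0,0] = 0.1847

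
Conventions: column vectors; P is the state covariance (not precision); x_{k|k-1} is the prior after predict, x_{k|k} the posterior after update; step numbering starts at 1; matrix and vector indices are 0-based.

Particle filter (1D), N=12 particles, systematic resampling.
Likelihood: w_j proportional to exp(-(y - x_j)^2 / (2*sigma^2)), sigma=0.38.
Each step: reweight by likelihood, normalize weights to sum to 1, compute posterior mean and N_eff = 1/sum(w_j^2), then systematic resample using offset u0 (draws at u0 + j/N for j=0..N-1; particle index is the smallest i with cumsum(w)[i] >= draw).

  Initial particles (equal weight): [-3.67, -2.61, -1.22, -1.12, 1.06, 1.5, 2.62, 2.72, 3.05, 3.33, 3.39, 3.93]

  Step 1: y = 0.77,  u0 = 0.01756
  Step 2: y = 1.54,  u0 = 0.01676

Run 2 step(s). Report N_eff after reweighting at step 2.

step 1: w=[0.0000, 0.0000, 0.0000, 0.0000, 0.8255, 0.1745, 0.0000, 0.0000, 0.0000, 0.0000, 0.0000, 0.0000]  mean=1.1368  Neff=1.4048  idx=[4, 4, 4, 4, 4, 4, 4, 4, 4, 4, 5, 5]
step 2: w=[0.0694, 0.0694, 0.0694, 0.0694, 0.0694, 0.0694, 0.0694, 0.0694, 0.0694, 0.0694, 0.1532, 0.1532]  mean=1.1948  Neff=10.5217  idx=[0, 1, 2, 3, 5, 6, 7, 8, 9, 10, 11, 11]

N_eff = 10.5217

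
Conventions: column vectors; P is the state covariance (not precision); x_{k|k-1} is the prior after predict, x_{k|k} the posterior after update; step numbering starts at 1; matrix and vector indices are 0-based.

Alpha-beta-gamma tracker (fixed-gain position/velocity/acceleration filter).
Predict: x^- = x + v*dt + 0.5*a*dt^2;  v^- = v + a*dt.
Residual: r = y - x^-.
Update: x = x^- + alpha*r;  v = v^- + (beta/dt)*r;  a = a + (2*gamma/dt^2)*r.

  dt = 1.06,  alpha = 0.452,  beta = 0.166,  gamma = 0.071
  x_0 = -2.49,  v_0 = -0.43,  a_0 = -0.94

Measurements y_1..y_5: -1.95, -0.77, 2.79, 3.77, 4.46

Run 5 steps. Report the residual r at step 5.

step 1: x_pred=-3.4739  r=1.5239  x^+=-2.7851  v^+=-1.1878  a^+=-0.7474
step 2: x_pred=-4.4640  r=3.6940  x^+=-2.7943  v^+=-1.4015  a^+=-0.2806
step 3: x_pred=-4.4375  r=7.2275  x^+=-1.1707  v^+=-0.5671  a^+=0.6328
step 4: x_pred=-1.4162  r=5.1862  x^+=0.9279  v^+=0.9160  a^+=1.2883
step 5: x_pred=2.6226  r=1.8374  x^+=3.4531  v^+=2.5693  a^+=1.5205

resid = 1.8374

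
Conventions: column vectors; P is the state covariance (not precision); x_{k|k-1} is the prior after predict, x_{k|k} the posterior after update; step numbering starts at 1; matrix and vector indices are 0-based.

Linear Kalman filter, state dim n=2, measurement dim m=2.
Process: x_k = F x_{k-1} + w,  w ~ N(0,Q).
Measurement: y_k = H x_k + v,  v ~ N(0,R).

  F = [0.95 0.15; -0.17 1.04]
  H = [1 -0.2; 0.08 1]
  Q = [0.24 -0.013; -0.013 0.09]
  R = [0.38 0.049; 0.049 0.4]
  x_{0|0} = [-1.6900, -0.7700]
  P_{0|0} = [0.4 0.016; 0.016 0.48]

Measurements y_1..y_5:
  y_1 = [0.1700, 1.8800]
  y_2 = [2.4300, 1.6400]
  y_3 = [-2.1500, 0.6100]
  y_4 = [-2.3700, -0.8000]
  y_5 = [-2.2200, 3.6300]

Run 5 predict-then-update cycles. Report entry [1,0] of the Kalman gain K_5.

step 1: x^-=[-1.7210, -0.5135]  P^-=[0.6164 0.0127; 0.0127 0.6151]  S=[1.0159 -0.0122; -0.0122 1.0210]  K=[0.6050 0.0680; -0.1014 0.6022]  nu=[1.7883, 2.5312]  x^+=[-0.4670, 0.8294]  P^+=[0.2408 0.0376; 0.0376 0.2329]
step 2: x^-=[-0.3192, 0.9420]  P^-=[0.4732 0.0206; 0.0206 0.3356]  S=[0.8584 0.0400; 0.0400 0.7419]  K=[0.5442 0.0495; -0.0756 0.4586]  nu=[2.9376, 0.7235]  x^+=[1.3152, 1.0519]  P^+=[0.2151 0.0292; 0.0292 0.1774]
step 3: x^-=[1.4072, 0.8704]  P^-=[0.4464 0.0081; 0.0081 0.2778]  S=[0.8343 0.0371; 0.0371 0.6819]  K=[0.5316 0.0353; -0.0752 0.4124]  nu=[-3.3831, -0.3729]  x^+=[-0.4044, 0.9711]  P^+=[0.2084 0.0235; 0.0235 0.1594]
step 4: x^-=[-0.2385, 1.0787]  P^-=[0.4384 0.0008; 0.0008 0.2601]  S=[0.8285 0.0329; 0.0329 0.6630]  K=[0.5278 0.0280; -0.0775 0.3962]  nu=[-1.9158, -1.8596]  x^+=[-1.3017, 0.4904]  P^+=[0.2061 0.0206; 0.0206 0.1530]
step 5: x^-=[-1.1631, 0.7313]  P^-=[0.4353 -0.0026; -0.0026 0.2542]  S=[0.8265 0.0304; 0.0304 0.6566]  K=[0.5264 0.0247; -0.0790 0.3905]  nu=[-0.9107, 2.9918]  x^+=[-1.5686, 1.9716]  P^+=[0.2051 0.0193; 0.0193 0.1508]

K[1,0] = -0.0790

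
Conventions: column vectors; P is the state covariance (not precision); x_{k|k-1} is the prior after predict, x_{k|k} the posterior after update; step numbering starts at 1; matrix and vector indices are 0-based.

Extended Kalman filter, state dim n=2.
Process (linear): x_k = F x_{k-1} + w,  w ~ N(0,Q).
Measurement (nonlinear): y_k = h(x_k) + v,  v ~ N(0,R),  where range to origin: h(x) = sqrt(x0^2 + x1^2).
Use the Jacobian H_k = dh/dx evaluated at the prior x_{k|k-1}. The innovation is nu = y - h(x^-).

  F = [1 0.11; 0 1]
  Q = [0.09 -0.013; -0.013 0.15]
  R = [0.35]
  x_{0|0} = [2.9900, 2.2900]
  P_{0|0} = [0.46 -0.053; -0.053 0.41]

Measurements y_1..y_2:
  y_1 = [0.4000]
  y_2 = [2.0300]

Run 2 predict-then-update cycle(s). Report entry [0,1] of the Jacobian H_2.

step 1: x^-=[3.2419, 2.2900]  P^-=[0.5433 -0.0209; -0.0209 0.5600]  H_jac=[0.8168 0.5770]  S=[0.8792]  K=[0.4910; 0.3481]  nu=[-3.5691]  x^+=[1.4893, 1.0476]  P^+=[0.3313 -0.1712; -0.1712 0.4535]
step 2: x^-=[1.6046, 1.0476]  P^-=[0.3892 -0.1343; -0.1343 0.6035]  H_jac=[0.8373 0.5467]  S=[0.6803]  K=[0.3711; 0.3197]  nu=[0.1137]  x^+=[1.6468, 1.0840]  P^+=[0.2955 -0.2150; -0.2150 0.5340]

H_jac[0,1] = 0.5467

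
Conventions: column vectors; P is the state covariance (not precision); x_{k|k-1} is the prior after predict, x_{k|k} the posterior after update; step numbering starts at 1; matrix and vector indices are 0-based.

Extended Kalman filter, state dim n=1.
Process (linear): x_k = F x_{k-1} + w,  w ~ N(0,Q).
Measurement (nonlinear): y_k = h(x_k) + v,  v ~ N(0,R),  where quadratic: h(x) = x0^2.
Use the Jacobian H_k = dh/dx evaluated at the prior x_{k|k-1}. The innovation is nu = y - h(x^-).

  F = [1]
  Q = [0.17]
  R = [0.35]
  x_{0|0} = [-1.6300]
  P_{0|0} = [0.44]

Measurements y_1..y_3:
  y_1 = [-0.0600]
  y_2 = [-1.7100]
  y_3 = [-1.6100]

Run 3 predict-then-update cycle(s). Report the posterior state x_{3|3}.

x_post = [-0.0630]

step 1: x^-=[-1.6300]  P^-=[0.6100]  H_jac=[-3.2600]  S=[6.8328]  K=[-0.2910]  nu=[-2.7169]  x^+=[-0.8393]  P^+=[0.0312]
step 2: x^-=[-0.8393]  P^-=[0.2012]  H_jac=[-1.6786]  S=[0.9170]  K=[-0.3684]  nu=[-2.4144]  x^+=[0.0501]  P^+=[0.0768]
step 3: x^-=[0.0501]  P^-=[0.2468]  H_jac=[0.1002]  S=[0.3525]  K=[0.0702]  nu=[-1.6125]  x^+=[-0.0630]  P^+=[0.2451]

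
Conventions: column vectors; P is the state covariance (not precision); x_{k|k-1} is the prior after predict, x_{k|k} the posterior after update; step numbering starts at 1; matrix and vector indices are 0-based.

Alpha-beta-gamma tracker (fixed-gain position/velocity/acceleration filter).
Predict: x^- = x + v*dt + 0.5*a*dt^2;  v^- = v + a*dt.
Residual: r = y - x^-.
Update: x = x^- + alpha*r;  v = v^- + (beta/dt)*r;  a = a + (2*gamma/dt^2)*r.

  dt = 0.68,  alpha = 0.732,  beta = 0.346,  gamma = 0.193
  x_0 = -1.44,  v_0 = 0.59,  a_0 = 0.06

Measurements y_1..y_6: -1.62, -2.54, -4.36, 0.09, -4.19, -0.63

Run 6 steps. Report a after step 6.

a_post = 2.9814

step 1: x_pred=-1.0249  r=-0.5951  x^+=-1.4605  v^+=0.3280  a^+=-0.4368
step 2: x_pred=-1.3384  r=-1.2016  x^+=-2.2180  v^+=-0.5804  a^+=-1.4398
step 3: x_pred=-2.9455  r=-1.4145  x^+=-3.9809  v^+=-2.2791  a^+=-2.6206
step 4: x_pred=-6.1366  r=6.2266  x^+=-1.5787  v^+=-0.8929  a^+=2.5772
step 5: x_pred=-1.5900  r=-2.6000  x^+=-3.4932  v^+=-0.4633  a^+=0.4069
step 6: x_pred=-3.7142  r=3.0842  x^+=-1.4566  v^+=1.3827  a^+=2.9814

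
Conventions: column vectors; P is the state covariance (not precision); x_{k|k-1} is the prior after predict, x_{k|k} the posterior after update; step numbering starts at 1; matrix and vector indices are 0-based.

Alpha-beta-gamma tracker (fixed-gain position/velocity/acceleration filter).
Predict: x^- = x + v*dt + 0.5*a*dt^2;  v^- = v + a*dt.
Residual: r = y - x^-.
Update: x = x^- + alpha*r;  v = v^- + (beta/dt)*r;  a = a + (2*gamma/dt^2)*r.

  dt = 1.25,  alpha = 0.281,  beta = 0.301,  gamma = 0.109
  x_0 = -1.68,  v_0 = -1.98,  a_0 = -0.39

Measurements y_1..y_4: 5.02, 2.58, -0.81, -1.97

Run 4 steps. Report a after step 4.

step 1: x_pred=-4.4597  r=9.4797  x^+=-1.7959  v^+=-0.1848  a^+=0.9326
step 2: x_pred=-1.2983  r=3.8783  x^+=-0.2085  v^+=1.9149  a^+=1.4737
step 3: x_pred=3.3364  r=-4.1464  x^+=2.1713  v^+=2.7585  a^+=0.8952
step 4: x_pred=6.3188  r=-8.2888  x^+=3.9897  v^+=1.8816  a^+=-0.2613

a_post = -0.2613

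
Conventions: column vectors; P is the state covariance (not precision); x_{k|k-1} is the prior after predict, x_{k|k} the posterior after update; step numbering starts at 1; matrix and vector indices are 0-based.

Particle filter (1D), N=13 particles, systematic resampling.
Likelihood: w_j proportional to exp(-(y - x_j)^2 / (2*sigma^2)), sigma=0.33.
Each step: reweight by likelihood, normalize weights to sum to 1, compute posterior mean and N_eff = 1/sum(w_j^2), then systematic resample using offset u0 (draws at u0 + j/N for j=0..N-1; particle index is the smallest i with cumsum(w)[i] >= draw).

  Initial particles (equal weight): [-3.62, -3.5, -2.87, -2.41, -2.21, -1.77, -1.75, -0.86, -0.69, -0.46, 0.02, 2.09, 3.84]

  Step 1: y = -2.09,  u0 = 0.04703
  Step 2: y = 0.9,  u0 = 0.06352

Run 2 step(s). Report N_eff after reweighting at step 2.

N_eff = 5.6745

step 1: w=[0.0000, 0.0000, 0.0216, 0.2203, 0.3300, 0.2203, 0.2074, 0.0003, 0.0000, 0.0000, 0.0000, 0.0000, 0.0000]  mean=-2.0755  Neff=4.0090  idx=[3, 3, 3, 4, 4, 4, 4, 5, 5, 5, 6, 6, 6]
step 2: w=[0.0000, 0.0000, 0.0000, 0.0000, 0.0000, 0.0000, 0.0000, 0.1267, 0.1267, 0.1267, 0.2066, 0.2066, 0.2066]  mean=-1.7576  Neff=5.6745  idx=[7, 8, 8, 9, 9, 10, 10, 11, 11, 11, 12, 12, 12]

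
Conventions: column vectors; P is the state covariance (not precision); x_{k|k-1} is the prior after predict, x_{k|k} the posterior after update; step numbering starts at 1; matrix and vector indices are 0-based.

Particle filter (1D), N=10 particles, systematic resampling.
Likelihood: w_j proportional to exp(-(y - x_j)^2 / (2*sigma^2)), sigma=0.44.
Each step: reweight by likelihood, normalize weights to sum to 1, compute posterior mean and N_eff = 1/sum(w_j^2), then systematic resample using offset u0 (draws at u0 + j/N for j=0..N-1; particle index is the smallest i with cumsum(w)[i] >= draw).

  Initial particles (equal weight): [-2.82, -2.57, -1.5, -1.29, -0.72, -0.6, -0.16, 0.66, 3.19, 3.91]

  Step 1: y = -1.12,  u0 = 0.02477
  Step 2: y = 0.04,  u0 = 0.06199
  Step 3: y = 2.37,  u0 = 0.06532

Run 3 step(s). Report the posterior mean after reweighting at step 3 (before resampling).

step 1: w=[0.0002, 0.0015, 0.2397, 0.3230, 0.2302, 0.1731, 0.0322, 0.0001, 0.0000, 0.0000]  mean=-1.0553  Neff=4.0689  idx=[2, 2, 2, 3, 3, 3, 4, 4, 5, 5]
step 2: w=[0.0019, 0.0019, 0.0019, 0.0088, 0.0088, 0.0088, 0.1903, 0.1903, 0.2937, 0.2937]  mean=-0.6688  Neff=4.0775  idx=[6, 6, 7, 7, 8, 8, 8, 9, 9, 9]
step 3: w=[0.0231, 0.0231, 0.0231, 0.0231, 0.1513, 0.1513, 0.1513, 0.1513, 0.1513, 0.1513]  mean=-0.6111  Neff=7.1736  idx=[2, 4, 5, 5, 6, 7, 7, 8, 9, 9]

post_mean = -0.6111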